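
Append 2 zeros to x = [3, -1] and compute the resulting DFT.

Original 2-point DFT: [2, 4]
Zero-padded 4-point DFT provides frequency interpolation.

DFT_4([x, 0, ...]) = [2, 3+1i, 4, 3-1i]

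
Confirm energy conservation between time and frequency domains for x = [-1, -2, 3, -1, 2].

Time domain:
Σ|x[n]|² = |-1|² + |-2|² + |3|² + |-1|² + |2|² = 19.0000

Frequency domain:
(1/5)Σ|X[k]|² = (1/5)(|1|² + |-2.6180+1.4531i|² + |-0.3820+6.1554i|² + |-0.3820-6.1554i|² + |-2.6180-1.4531i|²) = (1/5)·95.0000 = 19.0000

Both sides agree, confirming Parseval's theorem.

Σ|x[n]|² = (1/N)Σ|X[k]|² = 19.0000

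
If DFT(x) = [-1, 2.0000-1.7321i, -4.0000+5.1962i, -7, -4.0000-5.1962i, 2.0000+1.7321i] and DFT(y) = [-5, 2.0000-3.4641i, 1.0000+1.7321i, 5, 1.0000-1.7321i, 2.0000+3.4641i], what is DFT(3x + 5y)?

By linearity: DFT(3x + 5y) = 3·DFT(x) + 5·DFT(y)
= 3·[-1, 2.0000-1.7321i, -4.0000+5.1962i, -7, -4.0000-5.1962i, 2.0000+1.7321i] + 5·[-5, 2.0000-3.4641i, 1.0000+1.7321i, 5, 1.0000-1.7321i, 2.0000+3.4641i]

Computing element-wise:
Z[0] = 3·(-1) + 5·(-5) = -28
Z[1] = 3·(2.0000-1.7321i) + 5·(2.0000-3.4641i) = 16.0000-22.5168i
Z[2] = 3·(-4.0000+5.1962i) + 5·(1.0000+1.7321i) = -7.0000+24.2491i
Z[3] = 3·(-7) + 5·(5) = 4
Z[4] = 3·(-4.0000-5.1962i) + 5·(1.0000-1.7321i) = -7.0000-24.2491i
Z[5] = 3·(2.0000+1.7321i) + 5·(2.0000+3.4641i) = 16.0000+22.5168i

DFT(3x + 5y) = 3·X + 5·Y = [-28, 16.0000-22.5168i, -7.0000+24.2491i, 4, -7.0000-24.2491i, 16.0000+22.5168i]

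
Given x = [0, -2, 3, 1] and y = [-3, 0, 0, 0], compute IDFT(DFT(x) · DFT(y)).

(x ⊛ y)[n] = Σ(m=0 to 3) x[m] · y[(n-m) mod 4]

Computing each output sample:
(x ⊛ y)[0] = 0
(x ⊛ y)[1] = 6
(x ⊛ y)[2] = -9
(x ⊛ y)[3] = -3

x ⊛ y = [0, 6, -9, -3]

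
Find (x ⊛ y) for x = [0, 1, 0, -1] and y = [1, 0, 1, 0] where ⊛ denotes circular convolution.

(x ⊛ y)[n] = Σ(m=0 to 3) x[m] · y[(n-m) mod 4]

Computing each output sample:
(x ⊛ y)[0] = 0
(x ⊛ y)[1] = 0
(x ⊛ y)[2] = 0
(x ⊛ y)[3] = 0

x ⊛ y = [0, 0, 0, 0]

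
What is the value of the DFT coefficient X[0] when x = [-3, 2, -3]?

X[0] = Σ(n=0 to 2) x[n] · ω_3^0 = Σ x[n]
= (-3) + (2) + (-3)

X[0] = -4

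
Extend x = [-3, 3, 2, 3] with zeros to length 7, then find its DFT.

Original 4-point DFT: [5, -5, -7, -5]
Zero-padded 7-point DFT provides frequency interpolation.

DFT_7([x, 0, ...]) = [5, -4.2775-5.5970i, -3.5990+0.2885i, -5.1235-2.6628i, -5.1235+2.6628i, -3.5990-0.2885i, -4.2775+5.5970i]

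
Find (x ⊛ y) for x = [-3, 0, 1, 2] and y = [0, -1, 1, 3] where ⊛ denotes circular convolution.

(x ⊛ y)[n] = Σ(m=0 to 3) x[m] · y[(n-m) mod 4]

Computing each output sample:
(x ⊛ y)[0] = -1
(x ⊛ y)[1] = 8
(x ⊛ y)[2] = 3
(x ⊛ y)[3] = -10

x ⊛ y = [-1, 8, 3, -10]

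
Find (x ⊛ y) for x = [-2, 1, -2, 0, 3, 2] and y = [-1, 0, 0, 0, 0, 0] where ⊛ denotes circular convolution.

(x ⊛ y)[n] = Σ(m=0 to 5) x[m] · y[(n-m) mod 6]

Computing each output sample:
(x ⊛ y)[0] = 2
(x ⊛ y)[1] = -1
(x ⊛ y)[2] = 2
(x ⊛ y)[3] = 0
(x ⊛ y)[4] = -3
(x ⊛ y)[5] = -2

x ⊛ y = [2, -1, 2, 0, -3, -2]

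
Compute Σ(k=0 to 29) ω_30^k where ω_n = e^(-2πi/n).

Sum of all nth roots of unity equals 0 for n > 1 (geometric series with r ≠ 1).

0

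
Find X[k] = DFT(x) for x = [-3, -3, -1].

X[k] = Σ(n=0 to 2) x[n] · ω_3^(nk)
where ω_3 = e^(-2πi/3)

Computing each X[k]:
X[0] = -7
X[1] = -1.0000+1.7321i
X[2] = -1.0000-1.7321i

X = [-7, -1.0000+1.7321i, -1.0000-1.7321i]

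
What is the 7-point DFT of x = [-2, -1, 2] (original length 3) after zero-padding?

Original 3-point DFT: [-1, -2.5000+2.5981i, -2.5000-2.5981i]
Zero-padded 7-point DFT provides frequency interpolation.

DFT_7([x, 0, ...]) = [-1, -3.0685-1.1680i, -3.5794+1.8427i, 0.1479+1.9975i, 0.1479-1.9975i, -3.5794-1.8427i, -3.0685+1.1680i]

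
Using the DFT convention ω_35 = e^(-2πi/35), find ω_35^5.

ω_35^5 = e^(-2πi·5/35)
= cos(-2π·5/35) + i·sin(-2π·5/35)
= cos(-10π/35) + i·sin(-10π/35)

ω_35^5 = cos(-10π/35) + i·sin(-10π/35) = 0.6235-0.7818i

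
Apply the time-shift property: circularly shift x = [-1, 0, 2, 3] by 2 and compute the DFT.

Time shift by 2: X_shifted[k] = ω_4^(2k) · X[k]
Shifted x = [2, 3, -1, 0]

DFT(x[n-2]) = [4, 3-3i, -2, 3+3i]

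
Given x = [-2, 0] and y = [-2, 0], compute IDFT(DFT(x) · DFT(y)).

(x ⊛ y)[n] = Σ(m=0 to 1) x[m] · y[(n-m) mod 2]

Computing each output sample:
(x ⊛ y)[0] = 4
(x ⊛ y)[1] = 0

x ⊛ y = [4, 0]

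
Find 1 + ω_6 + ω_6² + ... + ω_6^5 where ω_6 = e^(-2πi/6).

Sum of all nth roots of unity equals 0 for n > 1 (geometric series with r ≠ 1).

0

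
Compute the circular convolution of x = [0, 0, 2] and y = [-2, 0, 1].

(x ⊛ y)[n] = Σ(m=0 to 2) x[m] · y[(n-m) mod 3]

Computing each output sample:
(x ⊛ y)[0] = 0
(x ⊛ y)[1] = 2
(x ⊛ y)[2] = -4

x ⊛ y = [0, 2, -4]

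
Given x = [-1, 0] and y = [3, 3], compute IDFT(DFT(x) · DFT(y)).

(x ⊛ y)[n] = Σ(m=0 to 1) x[m] · y[(n-m) mod 2]

Computing each output sample:
(x ⊛ y)[0] = -3
(x ⊛ y)[1] = -3

x ⊛ y = [-3, -3]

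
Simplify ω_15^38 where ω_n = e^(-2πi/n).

Since ω_15^15 = 1, powers reduce modulo 15.
38 mod 15 = 8
So ω_15^38 = ω_15^8 = e^(-2πi·8/15)

ω_15^38 = ω_15^8 = -0.9781+0.2079i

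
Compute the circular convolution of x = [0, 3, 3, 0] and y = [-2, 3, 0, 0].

(x ⊛ y)[n] = Σ(m=0 to 3) x[m] · y[(n-m) mod 4]

Computing each output sample:
(x ⊛ y)[0] = 0
(x ⊛ y)[1] = -6
(x ⊛ y)[2] = 3
(x ⊛ y)[3] = 9

x ⊛ y = [0, -6, 3, 9]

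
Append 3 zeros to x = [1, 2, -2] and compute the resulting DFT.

Original 3-point DFT: [1, 1.0000-3.4641i, 1.0000+3.4641i]
Zero-padded 6-point DFT provides frequency interpolation.

DFT_6([x, 0, ...]) = [1, 3, 1.0000-3.4641i, -3, 1.0000+3.4641i, 3]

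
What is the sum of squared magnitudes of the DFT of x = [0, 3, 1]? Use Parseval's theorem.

Parseval: Σ|x[n]|² = (1/N)Σ|X[k]|², so Σ|X[k]|² = N·Σ|x[n]|² = 3·10.0000

Σ|X[k]|² = N·Σ|x[n]|² = 3·10.0000 = 30.0000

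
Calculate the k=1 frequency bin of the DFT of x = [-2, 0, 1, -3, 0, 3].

X[1] = Σ(n=0 to 5) x[n] · ω_6^(1n) where ω_6 = e^(-2πi/6)
= (-2)·ω_6^0 + (0)·ω_6^1 + (1)·ω_6^2 + (-3)·ω_6^3 + (0)·ω_6^4 + (3)·ω_6^5

X[1] = 2.0000+1.7321i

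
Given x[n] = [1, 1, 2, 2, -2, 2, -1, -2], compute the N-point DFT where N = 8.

X[k] = Σ(n=0 to 7) x[n] · ω_8^(nk)
where ω_8 = e^(-2πi/8)

Computing each X[k]:
X[0] = 3
X[1] = -0.5355-5.1213i
X[2] = -2-3i
X[3] = 6.5355+0.8787i
X[4] = -3
X[5] = 6.5355-0.8787i
X[6] = -2+3i
X[7] = -0.5355+5.1213i

X = [3, -0.5355-5.1213i, -2-3i, 6.5355+0.8787i, -3, 6.5355-0.8787i, -2+3i, -0.5355+5.1213i]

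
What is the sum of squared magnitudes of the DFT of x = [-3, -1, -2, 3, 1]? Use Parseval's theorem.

Parseval: Σ|x[n]|² = (1/N)Σ|X[k]|², so Σ|X[k]|² = N·Σ|x[n]|² = 5·24.0000

Σ|X[k]|² = N·Σ|x[n]|² = 5·24.0000 = 120.0000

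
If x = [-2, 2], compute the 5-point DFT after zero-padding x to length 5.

Original 2-point DFT: [0, -4]
Zero-padded 5-point DFT provides frequency interpolation.

DFT_5([x, 0, ...]) = [0, -1.3820-1.9021i, -3.6180-1.1756i, -3.6180+1.1756i, -1.3820+1.9021i]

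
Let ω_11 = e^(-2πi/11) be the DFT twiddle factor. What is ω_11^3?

ω_11^3 = e^(-2πi·3/11)
= cos(-2π·3/11) + i·sin(-2π·3/11)
= cos(-6π/11) + i·sin(-6π/11)

ω_11^3 = cos(-6π/11) + i·sin(-6π/11) = -0.1423-0.9898i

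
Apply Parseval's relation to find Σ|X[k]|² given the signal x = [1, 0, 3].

Parseval: Σ|x[n]|² = (1/N)Σ|X[k]|², so Σ|X[k]|² = N·Σ|x[n]|² = 3·10.0000

Σ|X[k]|² = N·Σ|x[n]|² = 3·10.0000 = 30.0000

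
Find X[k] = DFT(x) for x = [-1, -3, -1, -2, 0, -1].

X[k] = Σ(n=0 to 5) x[n] · ω_6^(nk)
where ω_6 = e^(-2πi/6)

Computing each X[k]:
X[0] = -8
X[1] = -0.5000+2.5981i
X[2] = -0.5000+0.8660i
X[3] = 4
X[4] = -0.5000-0.8660i
X[5] = -0.5000-2.5981i

X = [-8, -0.5000+2.5981i, -0.5000+0.8660i, 4, -0.5000-0.8660i, -0.5000-2.5981i]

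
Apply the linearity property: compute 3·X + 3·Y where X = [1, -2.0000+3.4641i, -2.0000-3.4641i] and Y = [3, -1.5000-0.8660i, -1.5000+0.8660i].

By linearity: DFT(3x + 3y) = 3·DFT(x) + 3·DFT(y)
= 3·[1, -2.0000+3.4641i, -2.0000-3.4641i] + 3·[3, -1.5000-0.8660i, -1.5000+0.8660i]

Computing element-wise:
Z[0] = 3·(1) + 3·(3) = 12
Z[1] = 3·(-2.0000+3.4641i) + 3·(-1.5000-0.8660i) = -10.5000+7.7943i
Z[2] = 3·(-2.0000-3.4641i) + 3·(-1.5000+0.8660i) = -10.5000-7.7943i

DFT(3x + 3y) = 3·X + 3·Y = [12, -10.5000+7.7943i, -10.5000-7.7943i]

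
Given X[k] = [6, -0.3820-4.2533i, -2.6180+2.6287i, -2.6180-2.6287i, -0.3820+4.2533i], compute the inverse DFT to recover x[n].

x[n] = (1/5) Σ(k=0 to 4) X[k] · e^(2πikn/5)

Computing each x[n]:
x[0] = 0
x[1] = 3
x[2] = 3
x[3] = -1
x[4] = 1

x = [0, 3, 3, -1, 1]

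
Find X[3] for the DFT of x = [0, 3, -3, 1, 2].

X[3] = Σ(n=0 to 4) x[n] · ω_5^(3n) where ω_5 = e^(-2πi/5)
= (0)·ω_5^0 + (3)·ω_5^3 + (-3)·ω_5^6 + (1)·ω_5^9 + (2)·ω_5^12

X[3] = -4.6631+4.3920i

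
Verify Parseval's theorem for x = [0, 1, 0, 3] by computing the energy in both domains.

Time domain:
Σ|x[n]|² = |0|² + |1|² + |0|² + |3|² = 10.0000

Frequency domain:
(1/4)Σ|X[k]|² = (1/4)(|4|² + |2i|² + |-4|² + |-2i|²) = (1/4)·40.0000 = 10.0000

Both sides agree, confirming Parseval's theorem.

Σ|x[n]|² = (1/N)Σ|X[k]|² = 10.0000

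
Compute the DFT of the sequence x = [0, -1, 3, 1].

X[k] = Σ(n=0 to 3) x[n] · ω_4^(nk)
where ω_4 = e^(-2πi/4)

Computing each X[k]:
X[0] = 3
X[1] = -3+2i
X[2] = 3
X[3] = -3-2i

X = [3, -3+2i, 3, -3-2i]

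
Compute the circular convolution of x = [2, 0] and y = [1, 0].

(x ⊛ y)[n] = Σ(m=0 to 1) x[m] · y[(n-m) mod 2]

Computing each output sample:
(x ⊛ y)[0] = 2
(x ⊛ y)[1] = 0

x ⊛ y = [2, 0]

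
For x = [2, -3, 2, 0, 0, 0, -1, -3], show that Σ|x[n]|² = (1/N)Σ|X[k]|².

Time domain:
Σ|x[n]|² = |2|² + |-3|² + |2|² + |0|² + |0|² + |0|² + |-1|² + |-3|² = 27.0000

Frequency domain:
(1/8)Σ|X[k]|² = (1/8)(|-3|² + |-2.2426-3.0000i|² + |1|² + |6.2426+3.0000i|² + |9|² + |6.2426-3.0000i|² + |1|² + |-2.2426+3.0000i|²) = (1/8)·216.0000 = 27.0000

Both sides agree, confirming Parseval's theorem.

Σ|x[n]|² = (1/N)Σ|X[k]|² = 27.0000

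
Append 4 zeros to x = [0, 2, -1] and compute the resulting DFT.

Original 3-point DFT: [1, -0.5000-2.5981i, -0.5000+2.5981i]
Zero-padded 7-point DFT provides frequency interpolation.

DFT_7([x, 0, ...]) = [1, 1.4695-0.5887i, 0.4559-2.3837i, -2.4254-1.6496i, -2.4254+1.6496i, 0.4559+2.3837i, 1.4695+0.5887i]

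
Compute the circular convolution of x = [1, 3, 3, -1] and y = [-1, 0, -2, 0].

(x ⊛ y)[n] = Σ(m=0 to 3) x[m] · y[(n-m) mod 4]

Computing each output sample:
(x ⊛ y)[0] = -7
(x ⊛ y)[1] = -1
(x ⊛ y)[2] = -5
(x ⊛ y)[3] = -5

x ⊛ y = [-7, -1, -5, -5]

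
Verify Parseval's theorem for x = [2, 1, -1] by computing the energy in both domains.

Time domain:
Σ|x[n]|² = |2|² + |1|² + |-1|² = 6.0000

Frequency domain:
(1/3)Σ|X[k]|² = (1/3)(|2|² + |2.0000-1.7321i|² + |2.0000+1.7321i|²) = (1/3)·18.0000 = 6.0000

Both sides agree, confirming Parseval's theorem.

Σ|x[n]|² = (1/N)Σ|X[k]|² = 6.0000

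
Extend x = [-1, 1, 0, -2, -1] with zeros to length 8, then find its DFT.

Original 5-point DFT: [-3, 0.6180-3.0777i, -1.6180+0.7265i, -1.6180-0.7265i, 0.6180+3.0777i]
Zero-padded 8-point DFT provides frequency interpolation.

DFT_8([x, 0, ...]) = [-3, 2.1213+0.7071i, -2-3i, -2.1213+0.7071i, -1, -2.1213-0.7071i, -2+3i, 2.1213-0.7071i]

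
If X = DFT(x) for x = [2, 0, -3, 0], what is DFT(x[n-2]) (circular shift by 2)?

Time shift by 2: X_shifted[k] = ω_4^(2k) · X[k]
Shifted x = [-3, 0, 2, 0]

DFT(x[n-2]) = [-1, -5, -1, -5]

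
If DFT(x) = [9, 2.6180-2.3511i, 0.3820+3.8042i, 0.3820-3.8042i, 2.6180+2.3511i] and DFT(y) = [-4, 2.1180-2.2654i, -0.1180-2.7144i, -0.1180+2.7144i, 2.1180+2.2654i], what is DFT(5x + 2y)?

By linearity: DFT(5x + 2y) = 5·DFT(x) + 2·DFT(y)
= 5·[9, 2.6180-2.3511i, 0.3820+3.8042i, 0.3820-3.8042i, 2.6180+2.3511i] + 2·[-4, 2.1180-2.2654i, -0.1180-2.7144i, -0.1180+2.7144i, 2.1180+2.2654i]

Computing element-wise:
Z[0] = 5·(9) + 2·(-4) = 37
Z[1] = 5·(2.6180-2.3511i) + 2·(2.1180-2.2654i) = 17.3260-16.2863i
Z[2] = 5·(0.3820+3.8042i) + 2·(-0.1180-2.7144i) = 1.6740+13.5922i
Z[3] = 5·(0.3820-3.8042i) + 2·(-0.1180+2.7144i) = 1.6740-13.5922i
Z[4] = 5·(2.6180+2.3511i) + 2·(2.1180+2.2654i) = 17.3260+16.2863i

DFT(5x + 2y) = 5·X + 2·Y = [37, 17.3260-16.2863i, 1.6740+13.5922i, 1.6740-13.5922i, 17.3260+16.2863i]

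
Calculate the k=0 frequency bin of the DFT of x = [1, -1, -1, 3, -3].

X[0] = Σ(n=0 to 4) x[n] · ω_5^0 = Σ x[n]
= (1) + (-1) + (-1) + (3) + (-3)

X[0] = -1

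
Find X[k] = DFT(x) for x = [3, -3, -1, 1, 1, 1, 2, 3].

X[k] = Σ(n=0 to 7) x[n] · ω_8^(nk)
where ω_8 = e^(-2πi/8)

Computing each X[k]:
X[0] = 7
X[1] = 0.5858+7.2426i
X[2] = 3+6i
X[3] = 3.4142+1.2426i
X[4] = 3
X[5] = 3.4142-1.2426i
X[6] = 3-6i
X[7] = 0.5858-7.2426i

X = [7, 0.5858+7.2426i, 3+6i, 3.4142+1.2426i, 3, 3.4142-1.2426i, 3-6i, 0.5858-7.2426i]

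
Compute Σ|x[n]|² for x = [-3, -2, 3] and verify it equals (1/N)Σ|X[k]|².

Time domain:
Σ|x[n]|² = |-3|² + |-2|² + |3|² = 22.0000

Frequency domain:
(1/3)Σ|X[k]|² = (1/3)(|-2|² + |-3.5000+4.3301i|² + |-3.5000-4.3301i|²) = (1/3)·66.0000 = 22.0000

Both sides agree, confirming Parseval's theorem.

Σ|x[n]|² = (1/N)Σ|X[k]|² = 22.0000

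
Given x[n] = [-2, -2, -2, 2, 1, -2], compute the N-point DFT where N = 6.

X[k] = Σ(n=0 to 5) x[n] · ω_6^(nk)
where ω_6 = e^(-2πi/6)

Computing each X[k]:
X[0] = -5
X[1] = -5.5000+2.5981i
X[2] = 2.5000-2.5981i
X[3] = -1
X[4] = 2.5000+2.5981i
X[5] = -5.5000-2.5981i

X = [-5, -5.5000+2.5981i, 2.5000-2.5981i, -1, 2.5000+2.5981i, -5.5000-2.5981i]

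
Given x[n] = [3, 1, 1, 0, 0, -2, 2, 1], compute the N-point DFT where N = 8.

X[k] = Σ(n=0 to 7) x[n] · ω_8^(nk)
where ω_8 = e^(-2πi/8)

Computing each X[k]:
X[0] = 6
X[1] = 5.8284-0.4142i
X[2] = 2i
X[3] = 0.1716-2.4142i
X[4] = 6
X[5] = 0.1716+2.4142i
X[6] = -2i
X[7] = 5.8284+0.4142i

X = [6, 5.8284-0.4142i, 2i, 0.1716-2.4142i, 6, 0.1716+2.4142i, -2i, 5.8284+0.4142i]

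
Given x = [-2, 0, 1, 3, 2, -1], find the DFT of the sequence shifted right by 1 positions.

Time shift by 1: X_shifted[k] = ω_6^(1k) · X[k]
Shifted x = [-1, -2, 0, 1, 3, 2]

DFT(x[n-1]) = [3, -3.5000+6.0622i, -1.5000+0.8660i, 1, -1.5000-0.8660i, -3.5000-6.0622i]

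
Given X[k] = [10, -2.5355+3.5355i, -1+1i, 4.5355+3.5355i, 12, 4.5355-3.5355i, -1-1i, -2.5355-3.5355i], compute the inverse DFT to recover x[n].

x[n] = (1/8) Σ(k=0 to 7) X[k] · e^(2πikn/8)

Computing each x[n]:
x[0] = 3
x[1] = -3
x[2] = 3
x[3] = 0
x[4] = 2
x[5] = 2
x[6] = 3
x[7] = 0

x = [3, -3, 3, 0, 2, 2, 3, 0]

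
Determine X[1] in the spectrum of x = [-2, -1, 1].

X[1] = Σ(n=0 to 2) x[n] · ω_3^(1n) where ω_3 = e^(-2πi/3)
= (-2)·ω_3^0 + (-1)·ω_3^1 + (1)·ω_3^2

X[1] = -2.0000+1.7321i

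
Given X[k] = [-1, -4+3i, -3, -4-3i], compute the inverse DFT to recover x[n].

x[n] = (1/4) Σ(k=0 to 3) X[k] · e^(2πikn/4)

Computing each x[n]:
x[0] = -3
x[1] = -1
x[2] = 1
x[3] = 2

x = [-3, -1, 1, 2]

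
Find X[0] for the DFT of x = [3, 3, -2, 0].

X[0] = Σ(n=0 to 3) x[n] · ω_4^0 = Σ x[n]
= (3) + (3) + (-2) + (0)

X[0] = 4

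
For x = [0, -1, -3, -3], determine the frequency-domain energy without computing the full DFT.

Parseval: Σ|x[n]|² = (1/N)Σ|X[k]|², so Σ|X[k]|² = N·Σ|x[n]|² = 4·19.0000

Σ|X[k]|² = N·Σ|x[n]|² = 4·19.0000 = 76.0000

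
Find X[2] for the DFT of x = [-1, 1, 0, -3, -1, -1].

X[2] = Σ(n=0 to 5) x[n] · ω_6^(2n) where ω_6 = e^(-2πi/6)
= (-1)·ω_6^0 + (1)·ω_6^2 + (0)·ω_6^4 + (-3)·ω_6^6 + (-1)·ω_6^8 + (-1)·ω_6^10

X[2] = -3.5000-0.8660i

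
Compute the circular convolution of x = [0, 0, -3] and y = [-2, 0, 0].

(x ⊛ y)[n] = Σ(m=0 to 2) x[m] · y[(n-m) mod 3]

Computing each output sample:
(x ⊛ y)[0] = 0
(x ⊛ y)[1] = 0
(x ⊛ y)[2] = 6

x ⊛ y = [0, 0, 6]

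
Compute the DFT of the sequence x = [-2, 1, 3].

X[k] = Σ(n=0 to 2) x[n] · ω_3^(nk)
where ω_3 = e^(-2πi/3)

Computing each X[k]:
X[0] = 2
X[1] = -4.0000+1.7321i
X[2] = -4.0000-1.7321i

X = [2, -4.0000+1.7321i, -4.0000-1.7321i]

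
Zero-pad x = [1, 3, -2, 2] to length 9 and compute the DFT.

Original 4-point DFT: [4, 3-1i, -6, 3+1i]
Zero-padded 9-point DFT provides frequency interpolation.

DFT_9([x, 0, ...]) = [4, 1.9508-1.6908i, 2.4003-0.5383i, 2.5000-4.3301i, -4.3512-4.0437i, -4.3512+4.0437i, 2.5000+4.3301i, 2.4003+0.5383i, 1.9508+1.6908i]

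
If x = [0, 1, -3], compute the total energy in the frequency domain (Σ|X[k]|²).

Parseval: Σ|x[n]|² = (1/N)Σ|X[k]|², so Σ|X[k]|² = N·Σ|x[n]|² = 3·10.0000

Σ|X[k]|² = N·Σ|x[n]|² = 3·10.0000 = 30.0000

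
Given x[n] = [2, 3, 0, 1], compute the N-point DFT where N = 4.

X[k] = Σ(n=0 to 3) x[n] · ω_4^(nk)
where ω_4 = e^(-2πi/4)

Computing each X[k]:
X[0] = 6
X[1] = 2-2i
X[2] = -2
X[3] = 2+2i

X = [6, 2-2i, -2, 2+2i]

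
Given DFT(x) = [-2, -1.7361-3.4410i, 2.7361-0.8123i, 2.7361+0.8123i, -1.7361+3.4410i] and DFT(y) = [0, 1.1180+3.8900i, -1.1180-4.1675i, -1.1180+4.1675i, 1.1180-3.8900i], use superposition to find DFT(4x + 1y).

By linearity: DFT(4x + 1y) = 4·DFT(x) + 1·DFT(y)
= 4·[-2, -1.7361-3.4410i, 2.7361-0.8123i, 2.7361+0.8123i, -1.7361+3.4410i] + 1·[0, 1.1180+3.8900i, -1.1180-4.1675i, -1.1180+4.1675i, 1.1180-3.8900i]

Computing element-wise:
Z[0] = 4·(-2) + 1·(0) = -8
Z[1] = 4·(-1.7361-3.4410i) + 1·(1.1180+3.8900i) = -5.8264-9.8740i
Z[2] = 4·(2.7361-0.8123i) + 1·(-1.1180-4.1675i) = 9.8264-7.4167i
Z[3] = 4·(2.7361+0.8123i) + 1·(-1.1180+4.1675i) = 9.8264+7.4167i
Z[4] = 4·(-1.7361+3.4410i) + 1·(1.1180-3.8900i) = -5.8264+9.8740i

DFT(4x + 1y) = 4·X + 1·Y = [-8, -5.8264-9.8740i, 9.8264-7.4167i, 9.8264+7.4167i, -5.8264+9.8740i]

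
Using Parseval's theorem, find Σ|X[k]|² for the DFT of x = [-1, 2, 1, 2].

Parseval: Σ|x[n]|² = (1/N)Σ|X[k]|², so Σ|X[k]|² = N·Σ|x[n]|² = 4·10.0000

Σ|X[k]|² = N·Σ|x[n]|² = 4·10.0000 = 40.0000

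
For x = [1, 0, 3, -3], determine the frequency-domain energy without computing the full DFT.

Parseval: Σ|x[n]|² = (1/N)Σ|X[k]|², so Σ|X[k]|² = N·Σ|x[n]|² = 4·19.0000

Σ|X[k]|² = N·Σ|x[n]|² = 4·19.0000 = 76.0000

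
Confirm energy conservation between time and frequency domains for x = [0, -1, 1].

Time domain:
Σ|x[n]|² = |0|² + |-1|² + |1|² = 2.0000

Frequency domain:
(1/3)Σ|X[k]|² = (1/3)(|0|² + |1.7321i|² + |-1.7321i|²) = (1/3)·6.0000 = 2.0000

Both sides agree, confirming Parseval's theorem.

Σ|x[n]|² = (1/N)Σ|X[k]|² = 2.0000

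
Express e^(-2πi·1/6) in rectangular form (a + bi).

ω_6^1 = e^(-2πi·1/6)
= cos(-2π·1/6) + i·sin(-2π·1/6)
= cos(-2π/6) + i·sin(-2π/6)

ω_6^1 = cos(-2π/6) + i·sin(-2π/6) = 0.5000-0.8660i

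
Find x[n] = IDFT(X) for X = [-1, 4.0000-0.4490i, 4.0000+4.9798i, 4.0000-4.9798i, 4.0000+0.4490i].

x[n] = (1/5) Σ(k=0 to 4) X[k] · e^(2πikn/5)

Computing each x[n]:
x[0] = 3
x[1] = -2
x[2] = 1
x[3] = -3
x[4] = 0

x = [3, -2, 1, -3, 0]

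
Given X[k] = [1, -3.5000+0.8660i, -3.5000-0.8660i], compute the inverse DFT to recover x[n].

x[n] = (1/3) Σ(k=0 to 2) X[k] · e^(2πikn/3)

Computing each x[n]:
x[0] = -2
x[1] = 1
x[2] = 2

x = [-2, 1, 2]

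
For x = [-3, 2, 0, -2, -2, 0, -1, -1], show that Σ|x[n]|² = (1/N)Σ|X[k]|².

Time domain:
Σ|x[n]|² = |-3|² + |2|² + |0|² + |-2|² + |-2|² + |0|² + |-1|² + |-1|² = 23.0000

Frequency domain:
(1/8)Σ|X[k]|² = (1/8)(|-7|² + |1.1213-1.7071i|² + |-4-5i|² + |-3.1213+0.2929i|² + |-5|² + |-3.1213-0.2929i|² + |-4+5i|² + |1.1213+1.7071i|²) = (1/8)·184.0000 = 23.0000

Both sides agree, confirming Parseval's theorem.

Σ|x[n]|² = (1/N)Σ|X[k]|² = 23.0000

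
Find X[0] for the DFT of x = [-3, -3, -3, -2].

X[0] = Σ(n=0 to 3) x[n] · ω_4^0 = Σ x[n]
= (-3) + (-3) + (-3) + (-2)

X[0] = -11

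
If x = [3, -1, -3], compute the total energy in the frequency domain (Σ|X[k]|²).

Parseval: Σ|x[n]|² = (1/N)Σ|X[k]|², so Σ|X[k]|² = N·Σ|x[n]|² = 3·19.0000

Σ|X[k]|² = N·Σ|x[n]|² = 3·19.0000 = 57.0000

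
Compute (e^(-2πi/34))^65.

Since ω_34^34 = 1, powers reduce modulo 34.
65 mod 34 = 31
So ω_34^65 = ω_34^31 = e^(-2πi·31/34)

ω_34^65 = ω_34^31 = 0.8502+0.5264i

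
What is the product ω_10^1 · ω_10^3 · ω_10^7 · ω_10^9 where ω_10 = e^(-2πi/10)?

The primitive 10th roots of unity are ω_10^k for k coprime to 10: k ∈ {1, 3, 7, 9}
Their product equals the constant term of the cyclotomic polynomial Φ_10(x) up to sign.
For n ≥ 3, the product of all primitive nth roots of unity is 1. (For n=1 it is 1; for n=2 it is -1.)

1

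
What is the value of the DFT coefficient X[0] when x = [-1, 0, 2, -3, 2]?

X[0] = Σ(n=0 to 4) x[n] · ω_5^0 = Σ x[n]
= (-1) + (0) + (2) + (-3) + (2)

X[0] = 0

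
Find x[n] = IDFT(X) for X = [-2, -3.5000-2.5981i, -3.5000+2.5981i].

x[n] = (1/3) Σ(k=0 to 2) X[k] · e^(2πikn/3)

Computing each x[n]:
x[0] = -3
x[1] = 2
x[2] = -1

x = [-3, 2, -1]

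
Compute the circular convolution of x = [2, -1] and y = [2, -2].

(x ⊛ y)[n] = Σ(m=0 to 1) x[m] · y[(n-m) mod 2]

Computing each output sample:
(x ⊛ y)[0] = 6
(x ⊛ y)[1] = -6

x ⊛ y = [6, -6]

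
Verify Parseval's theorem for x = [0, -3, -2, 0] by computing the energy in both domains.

Time domain:
Σ|x[n]|² = |0|² + |-3|² + |-2|² + |0|² = 13.0000

Frequency domain:
(1/4)Σ|X[k]|² = (1/4)(|-5|² + |2+3i|² + |1|² + |2-3i|²) = (1/4)·52.0000 = 13.0000

Both sides agree, confirming Parseval's theorem.

Σ|x[n]|² = (1/N)Σ|X[k]|² = 13.0000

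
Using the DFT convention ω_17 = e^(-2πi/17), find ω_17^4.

ω_17^4 = e^(-2πi·4/17)
= cos(-2π·4/17) + i·sin(-2π·4/17)
= cos(-8π/17) + i·sin(-8π/17)

ω_17^4 = cos(-8π/17) + i·sin(-8π/17) = 0.0923-0.9957i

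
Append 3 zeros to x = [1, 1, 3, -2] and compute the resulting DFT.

Original 4-point DFT: [3, -2-3i, 5, -2+3i]
Zero-padded 7-point DFT provides frequency interpolation.

DFT_7([x, 0, ...]) = [3, 2.7579-2.8388i, -3.1724-1.2369i, 2.4145+3.8615i, 2.4145-3.8615i, -3.1724+1.2369i, 2.7579+2.8388i]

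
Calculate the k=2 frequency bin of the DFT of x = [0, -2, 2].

X[2] = Σ(n=0 to 2) x[n] · ω_3^(2n) where ω_3 = e^(-2πi/3)
= (0)·ω_3^0 + (-2)·ω_3^2 + (2)·ω_3^4

X[2] = -3.4641i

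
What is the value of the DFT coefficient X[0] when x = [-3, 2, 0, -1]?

X[0] = Σ(n=0 to 3) x[n] · ω_4^0 = Σ x[n]
= (-3) + (2) + (0) + (-1)

X[0] = -2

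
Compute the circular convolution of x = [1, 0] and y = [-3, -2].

(x ⊛ y)[n] = Σ(m=0 to 1) x[m] · y[(n-m) mod 2]

Computing each output sample:
(x ⊛ y)[0] = -3
(x ⊛ y)[1] = -2

x ⊛ y = [-3, -2]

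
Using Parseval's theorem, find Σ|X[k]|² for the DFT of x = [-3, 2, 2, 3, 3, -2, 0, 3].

Parseval: Σ|x[n]|² = (1/N)Σ|X[k]|², so Σ|X[k]|² = N·Σ|x[n]|² = 8·48.0000

Σ|X[k]|² = N·Σ|x[n]|² = 8·48.0000 = 384.0000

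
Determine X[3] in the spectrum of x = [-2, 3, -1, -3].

X[3] = Σ(n=0 to 3) x[n] · ω_4^(3n) where ω_4 = e^(-2πi/4)
= (-2)·ω_4^0 + (3)·ω_4^3 + (-1)·ω_4^6 + (-3)·ω_4^9

X[3] = -1+6i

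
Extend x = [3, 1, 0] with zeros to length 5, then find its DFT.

Original 3-point DFT: [4, 2.5000-0.8660i, 2.5000+0.8660i]
Zero-padded 5-point DFT provides frequency interpolation.

DFT_5([x, 0, ...]) = [4, 3.3090-0.9511i, 2.1910-0.5878i, 2.1910+0.5878i, 3.3090+0.9511i]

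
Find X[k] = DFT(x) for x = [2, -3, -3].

X[k] = Σ(n=0 to 2) x[n] · ω_3^(nk)
where ω_3 = e^(-2πi/3)

Computing each X[k]:
X[0] = -4
X[1] = 5
X[2] = 5

X = [-4, 5, 5]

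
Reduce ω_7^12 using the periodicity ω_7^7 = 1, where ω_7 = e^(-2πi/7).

Since ω_7^7 = 1, powers reduce modulo 7.
12 mod 7 = 5
So ω_7^12 = ω_7^5 = e^(-2πi·5/7)

ω_7^12 = ω_7^5 = -0.2225+0.9749i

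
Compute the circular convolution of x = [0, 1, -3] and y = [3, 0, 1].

(x ⊛ y)[n] = Σ(m=0 to 2) x[m] · y[(n-m) mod 3]

Computing each output sample:
(x ⊛ y)[0] = 1
(x ⊛ y)[1] = 0
(x ⊛ y)[2] = -9

x ⊛ y = [1, 0, -9]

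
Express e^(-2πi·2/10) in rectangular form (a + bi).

ω_10^2 = e^(-2πi·2/10)
= cos(-2π·2/10) + i·sin(-2π·2/10)
= cos(-4π/10) + i·sin(-4π/10)

ω_10^2 = cos(-4π/10) + i·sin(-4π/10) = 0.3090-0.9511i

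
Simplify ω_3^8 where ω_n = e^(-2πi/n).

Since ω_3^3 = 1, powers reduce modulo 3.
8 mod 3 = 2
So ω_3^8 = ω_3^2 = e^(-2πi·2/3)

ω_3^8 = ω_3^2 = -0.5000+0.8660i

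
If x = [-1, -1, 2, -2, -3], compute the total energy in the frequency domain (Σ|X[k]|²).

Parseval: Σ|x[n]|² = (1/N)Σ|X[k]|², so Σ|X[k]|² = N·Σ|x[n]|² = 5·19.0000

Σ|X[k]|² = N·Σ|x[n]|² = 5·19.0000 = 95.0000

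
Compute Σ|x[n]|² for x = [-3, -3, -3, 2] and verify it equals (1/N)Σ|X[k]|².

Time domain:
Σ|x[n]|² = |-3|² + |-3|² + |-3|² + |2|² = 31.0000

Frequency domain:
(1/4)Σ|X[k]|² = (1/4)(|-7|² + |5i|² + |-5|² + |-5i|²) = (1/4)·124.0000 = 31.0000

Both sides agree, confirming Parseval's theorem.

Σ|x[n]|² = (1/N)Σ|X[k]|² = 31.0000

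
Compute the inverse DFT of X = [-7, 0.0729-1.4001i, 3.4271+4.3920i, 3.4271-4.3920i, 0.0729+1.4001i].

x[n] = (1/5) Σ(k=0 to 4) X[k] · e^(2πikn/5)

Computing each x[n]:
x[0] = 0
x[1] = -3
x[2] = 1
x[3] = -3
x[4] = -2

x = [0, -3, 1, -3, -2]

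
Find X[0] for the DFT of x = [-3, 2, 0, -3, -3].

X[0] = Σ(n=0 to 4) x[n] · ω_5^0 = Σ x[n]
= (-3) + (2) + (0) + (-3) + (-3)

X[0] = -7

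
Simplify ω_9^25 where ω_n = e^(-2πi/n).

Since ω_9^9 = 1, powers reduce modulo 9.
25 mod 9 = 7
So ω_9^25 = ω_9^7 = e^(-2πi·7/9)

ω_9^25 = ω_9^7 = 0.1736+0.9848i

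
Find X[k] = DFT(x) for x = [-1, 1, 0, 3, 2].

X[k] = Σ(n=0 to 4) x[n] · ω_5^(nk)
where ω_5 = e^(-2πi/5)

Computing each X[k]:
X[0] = 5
X[1] = -2.5000+2.7144i
X[2] = -2.5000-2.2654i
X[3] = -2.5000+2.2654i
X[4] = -2.5000-2.7144i

X = [5, -2.5000+2.7144i, -2.5000-2.2654i, -2.5000+2.2654i, -2.5000-2.7144i]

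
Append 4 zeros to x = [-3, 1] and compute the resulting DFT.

Original 2-point DFT: [-2, -4]
Zero-padded 6-point DFT provides frequency interpolation.

DFT_6([x, 0, ...]) = [-2, -2.5000-0.8660i, -3.5000-0.8660i, -4, -3.5000+0.8660i, -2.5000+0.8660i]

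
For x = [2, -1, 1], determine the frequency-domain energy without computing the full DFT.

Parseval: Σ|x[n]|² = (1/N)Σ|X[k]|², so Σ|X[k]|² = N·Σ|x[n]|² = 3·6.0000

Σ|X[k]|² = N·Σ|x[n]|² = 3·6.0000 = 18.0000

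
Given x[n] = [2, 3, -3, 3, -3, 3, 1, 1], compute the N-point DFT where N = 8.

X[k] = Σ(n=0 to 7) x[n] · ω_8^(nk)
where ω_8 = e^(-2πi/8)

Computing each X[k]:
X[0] = 7
X[1] = 3.5858+2.5858i
X[2] = 1-2i
X[3] = 6.4142-5.4142i
X[4] = -13
X[5] = 6.4142+5.4142i
X[6] = 1+2i
X[7] = 3.5858-2.5858i

X = [7, 3.5858+2.5858i, 1-2i, 6.4142-5.4142i, -13, 6.4142+5.4142i, 1+2i, 3.5858-2.5858i]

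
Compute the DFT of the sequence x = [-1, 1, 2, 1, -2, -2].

X[k] = Σ(n=0 to 5) x[n] · ω_6^(nk)
where ω_6 = e^(-2πi/6)

Computing each X[k]:
X[0] = -1
X[1] = -2.5000-6.0622i
X[2] = 0.5000+0.8660i
X[3] = -1
X[4] = 0.5000-0.8660i
X[5] = -2.5000+6.0622i

X = [-1, -2.5000-6.0622i, 0.5000+0.8660i, -1, 0.5000-0.8660i, -2.5000+6.0622i]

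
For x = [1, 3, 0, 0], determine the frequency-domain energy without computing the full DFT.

Parseval: Σ|x[n]|² = (1/N)Σ|X[k]|², so Σ|X[k]|² = N·Σ|x[n]|² = 4·10.0000

Σ|X[k]|² = N·Σ|x[n]|² = 4·10.0000 = 40.0000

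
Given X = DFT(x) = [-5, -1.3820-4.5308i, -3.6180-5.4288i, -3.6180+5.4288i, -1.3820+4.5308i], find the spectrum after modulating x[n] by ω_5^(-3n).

Modulation property: DFT(ω_5^(-3n)·x[n]) = X[(k-3) mod 5], so circularly shift X by 3 positions.

X[k-3] = [-3.6180-5.4288i, -3.6180+5.4288i, -1.3820+4.5308i, -5, -1.3820-4.5308i]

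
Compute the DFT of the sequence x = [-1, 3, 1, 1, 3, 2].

X[k] = Σ(n=0 to 5) x[n] · ω_6^(nk)
where ω_6 = e^(-2πi/6)

Computing each X[k]:
X[0] = 9
X[1] = -1.5000+0.8660i
X[2] = -4.5000-2.5981i
X[3] = -3
X[4] = -4.5000+2.5981i
X[5] = -1.5000-0.8660i

X = [9, -1.5000+0.8660i, -4.5000-2.5981i, -3, -4.5000+2.5981i, -1.5000-0.8660i]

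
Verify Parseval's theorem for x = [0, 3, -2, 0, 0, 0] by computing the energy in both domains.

Time domain:
Σ|x[n]|² = |0|² + |3|² + |-2|² + |0|² + |0|² + |0|² = 13.0000

Frequency domain:
(1/6)Σ|X[k]|² = (1/6)(|1|² + |2.5000-0.8660i|² + |-0.5000-4.3301i|² + |-5|² + |-0.5000+4.3301i|² + |2.5000+0.8660i|²) = (1/6)·78.0000 = 13.0000

Both sides agree, confirming Parseval's theorem.

Σ|x[n]|² = (1/N)Σ|X[k]|² = 13.0000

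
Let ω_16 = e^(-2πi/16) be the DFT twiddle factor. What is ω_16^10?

ω_16^10 = e^(-2πi·10/16)
= cos(-2π·10/16) + i·sin(-2π·10/16)
= cos(-20π/16) + i·sin(-20π/16)

ω_16^10 = cos(-20π/16) + i·sin(-20π/16) = -0.7071+0.7071i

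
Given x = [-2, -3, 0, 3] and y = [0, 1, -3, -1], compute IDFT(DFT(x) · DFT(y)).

(x ⊛ y)[n] = Σ(m=0 to 3) x[m] · y[(n-m) mod 4]

Computing each output sample:
(x ⊛ y)[0] = 6
(x ⊛ y)[1] = -11
(x ⊛ y)[2] = 0
(x ⊛ y)[3] = 11

x ⊛ y = [6, -11, 0, 11]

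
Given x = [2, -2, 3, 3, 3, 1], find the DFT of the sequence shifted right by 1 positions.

Time shift by 1: X_shifted[k] = ω_6^(1k) · X[k]
Shifted x = [1, 2, -2, 3, 3, 3]

DFT(x[n-1]) = [10, 5.1962i, 1.0000-3.4641i, -6, 1.0000+3.4641i, -5.1962i]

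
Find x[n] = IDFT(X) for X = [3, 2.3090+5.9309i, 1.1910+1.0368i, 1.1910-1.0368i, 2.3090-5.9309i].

x[n] = (1/5) Σ(k=0 to 4) X[k] · e^(2πikn/5)

Computing each x[n]:
x[0] = 2
x[1] = -2
x[2] = -1
x[3] = 1
x[4] = 3

x = [2, -2, -1, 1, 3]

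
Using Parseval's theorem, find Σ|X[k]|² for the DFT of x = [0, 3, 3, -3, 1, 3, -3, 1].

Parseval: Σ|x[n]|² = (1/N)Σ|X[k]|², so Σ|X[k]|² = N·Σ|x[n]|² = 8·47.0000

Σ|X[k]|² = N·Σ|x[n]|² = 8·47.0000 = 376.0000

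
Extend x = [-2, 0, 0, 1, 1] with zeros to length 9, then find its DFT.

Original 5-point DFT: [0, -2.5000+1.5388i, -2.5000-0.3633i, -2.5000+0.3633i, -2.5000-1.5388i]
Zero-padded 9-point DFT provides frequency interpolation.

DFT_9([x, 0, ...]) = [0, -3.4397-1.2080i, -1.7340+1.5088i, -1.5000-0.8660i, -2.3264+0.1188i, -2.3264-0.1188i, -1.5000+0.8660i, -1.7340-1.5088i, -3.4397+1.2080i]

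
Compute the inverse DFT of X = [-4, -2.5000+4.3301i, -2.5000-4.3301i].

x[n] = (1/3) Σ(k=0 to 2) X[k] · e^(2πikn/3)

Computing each x[n]:
x[0] = -3
x[1] = -3
x[2] = 2

x = [-3, -3, 2]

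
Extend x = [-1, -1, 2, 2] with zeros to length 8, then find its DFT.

Original 4-point DFT: [2, -3+3i, 0, -3-3i]
Zero-padded 8-point DFT provides frequency interpolation.

DFT_8([x, 0, ...]) = [2, -3.1213-2.7071i, -3+3i, 1.1213+1.2929i, 0, 1.1213-1.2929i, -3-3i, -3.1213+2.7071i]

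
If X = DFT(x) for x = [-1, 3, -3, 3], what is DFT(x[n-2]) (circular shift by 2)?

Time shift by 2: X_shifted[k] = ω_4^(2k) · X[k]
Shifted x = [-3, 3, -1, 3]

DFT(x[n-2]) = [2, -2, -10, -2]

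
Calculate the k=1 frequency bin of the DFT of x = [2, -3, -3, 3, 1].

X[1] = Σ(n=0 to 4) x[n] · ω_5^(1n) where ω_5 = e^(-2πi/5)
= (2)·ω_5^0 + (-3)·ω_5^1 + (-3)·ω_5^2 + (3)·ω_5^3 + (1)·ω_5^4

X[1] = 1.3820+7.3309i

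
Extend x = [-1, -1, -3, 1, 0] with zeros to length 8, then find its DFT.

Original 5-point DFT: [-4, 0.3090+3.3022i, -0.8090-3.2164i, -0.8090+3.2164i, 0.3090-3.3022i]
Zero-padded 8-point DFT provides frequency interpolation.

DFT_8([x, 0, ...]) = [-4, -2.4142+3.0000i, 2+2i, 0.4142-3.0000i, -4, 0.4142+3.0000i, 2-2i, -2.4142-3.0000i]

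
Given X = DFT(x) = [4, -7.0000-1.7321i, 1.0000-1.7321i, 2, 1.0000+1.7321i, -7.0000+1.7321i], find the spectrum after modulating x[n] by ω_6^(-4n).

Modulation property: DFT(ω_6^(-4n)·x[n]) = X[(k-4) mod 6], so circularly shift X by 4 positions.

X[k-4] = [1.0000-1.7321i, 2, 1.0000+1.7321i, -7.0000+1.7321i, 4, -7.0000-1.7321i]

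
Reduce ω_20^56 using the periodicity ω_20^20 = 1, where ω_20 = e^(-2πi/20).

Since ω_20^20 = 1, powers reduce modulo 20.
56 mod 20 = 16
So ω_20^56 = ω_20^16 = e^(-2πi·16/20)

ω_20^56 = ω_20^16 = 0.3090+0.9511i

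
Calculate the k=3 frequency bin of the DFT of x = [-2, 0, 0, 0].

X[3] = Σ(n=0 to 3) x[n] · ω_4^(3n) where ω_4 = e^(-2πi/4)
= (-2)·ω_4^0 + (0)·ω_4^3 + (0)·ω_4^6 + (0)·ω_4^9

X[3] = -2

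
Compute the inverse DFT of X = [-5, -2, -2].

x[n] = (1/3) Σ(k=0 to 2) X[k] · e^(2πikn/3)

Computing each x[n]:
x[0] = -3
x[1] = -1
x[2] = -1

x = [-3, -1, -1]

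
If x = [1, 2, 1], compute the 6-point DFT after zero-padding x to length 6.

Original 3-point DFT: [4, -0.5000-0.8660i, -0.5000+0.8660i]
Zero-padded 6-point DFT provides frequency interpolation.

DFT_6([x, 0, ...]) = [4, 1.5000-2.5981i, -0.5000-0.8660i, 0, -0.5000+0.8660i, 1.5000+2.5981i]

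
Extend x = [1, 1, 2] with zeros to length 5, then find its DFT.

Original 3-point DFT: [4, -0.5000+0.8660i, -0.5000-0.8660i]
Zero-padded 5-point DFT provides frequency interpolation.

DFT_5([x, 0, ...]) = [4, -0.3090-2.1266i, 0.8090+1.3143i, 0.8090-1.3143i, -0.3090+2.1266i]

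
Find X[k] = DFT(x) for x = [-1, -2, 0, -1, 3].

X[k] = Σ(n=0 to 4) x[n] · ω_5^(nk)
where ω_5 = e^(-2πi/5)

Computing each X[k]:
X[0] = -1
X[1] = 0.1180+4.1675i
X[2] = -2.1180+3.8900i
X[3] = -2.1180-3.8900i
X[4] = 0.1180-4.1675i

X = [-1, 0.1180+4.1675i, -2.1180+3.8900i, -2.1180-3.8900i, 0.1180-4.1675i]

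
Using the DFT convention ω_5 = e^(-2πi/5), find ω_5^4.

ω_5^4 = e^(-2πi·4/5)
= cos(-2π·4/5) + i·sin(-2π·4/5)
= cos(-8π/5) + i·sin(-8π/5)

ω_5^4 = cos(-8π/5) + i·sin(-8π/5) = 0.3090+0.9511i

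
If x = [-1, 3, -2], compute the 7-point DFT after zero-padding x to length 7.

Original 3-point DFT: [0, -1.5000-4.3301i, -1.5000+4.3301i]
Zero-padded 7-point DFT provides frequency interpolation.

DFT_7([x, 0, ...]) = [0, 1.3155-0.3956i, 0.1344-3.7926i, -4.9499-2.8653i, -4.9499+2.8653i, 0.1344+3.7926i, 1.3155+0.3956i]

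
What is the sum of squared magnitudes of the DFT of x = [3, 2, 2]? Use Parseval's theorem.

Parseval: Σ|x[n]|² = (1/N)Σ|X[k]|², so Σ|X[k]|² = N·Σ|x[n]|² = 3·17.0000

Σ|X[k]|² = N·Σ|x[n]|² = 3·17.0000 = 51.0000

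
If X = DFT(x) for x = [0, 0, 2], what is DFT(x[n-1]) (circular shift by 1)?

Time shift by 1: X_shifted[k] = ω_3^(1k) · X[k]
Shifted x = [2, 0, 0]

DFT(x[n-1]) = [2, 2, 2]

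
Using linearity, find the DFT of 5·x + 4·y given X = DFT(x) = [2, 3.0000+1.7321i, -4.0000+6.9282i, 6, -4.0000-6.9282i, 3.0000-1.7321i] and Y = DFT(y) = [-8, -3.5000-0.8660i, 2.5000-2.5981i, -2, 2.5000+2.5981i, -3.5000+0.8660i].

By linearity: DFT(5x + 4y) = 5·DFT(x) + 4·DFT(y)
= 5·[2, 3.0000+1.7321i, -4.0000+6.9282i, 6, -4.0000-6.9282i, 3.0000-1.7321i] + 4·[-8, -3.5000-0.8660i, 2.5000-2.5981i, -2, 2.5000+2.5981i, -3.5000+0.8660i]

Computing element-wise:
Z[0] = 5·(2) + 4·(-8) = -22
Z[1] = 5·(3.0000+1.7321i) + 4·(-3.5000-0.8660i) = 1.0000+5.1965i
Z[2] = 5·(-4.0000+6.9282i) + 4·(2.5000-2.5981i) = -10.0000+24.2486i
Z[3] = 5·(6) + 4·(-2) = 22
Z[4] = 5·(-4.0000-6.9282i) + 4·(2.5000+2.5981i) = -10.0000-24.2486i
Z[5] = 5·(3.0000-1.7321i) + 4·(-3.5000+0.8660i) = 1.0000-5.1965i

DFT(5x + 4y) = 5·X + 4·Y = [-22, 1.0000+5.1965i, -10.0000+24.2486i, 22, -10.0000-24.2486i, 1.0000-5.1965i]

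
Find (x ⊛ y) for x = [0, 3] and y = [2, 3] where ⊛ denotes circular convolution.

(x ⊛ y)[n] = Σ(m=0 to 1) x[m] · y[(n-m) mod 2]

Computing each output sample:
(x ⊛ y)[0] = 9
(x ⊛ y)[1] = 6

x ⊛ y = [9, 6]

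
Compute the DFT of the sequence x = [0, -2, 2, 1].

X[k] = Σ(n=0 to 3) x[n] · ω_4^(nk)
where ω_4 = e^(-2πi/4)

Computing each X[k]:
X[0] = 1
X[1] = -2+3i
X[2] = 3
X[3] = -2-3i

X = [1, -2+3i, 3, -2-3i]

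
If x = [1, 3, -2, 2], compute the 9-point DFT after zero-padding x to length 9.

Original 4-point DFT: [4, 3-1i, -6, 3+1i]
Zero-padded 9-point DFT provides frequency interpolation.

DFT_9([x, 0, ...]) = [4, 1.9508-1.6908i, 2.4003-0.5383i, 2.5000-4.3301i, -4.3512-4.0437i, -4.3512+4.0437i, 2.5000+4.3301i, 2.4003+0.5383i, 1.9508+1.6908i]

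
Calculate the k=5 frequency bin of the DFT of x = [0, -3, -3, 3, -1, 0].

X[5] = Σ(n=0 to 5) x[n] · ω_6^(5n) where ω_6 = e^(-2πi/6)
= (0)·ω_6^0 + (-3)·ω_6^5 + (-3)·ω_6^10 + (3)·ω_6^15 + (-1)·ω_6^20 + (0)·ω_6^25

X[5] = -2.5000-4.3301i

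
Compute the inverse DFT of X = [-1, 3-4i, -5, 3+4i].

x[n] = (1/4) Σ(k=0 to 3) X[k] · e^(2πikn/4)

Computing each x[n]:
x[0] = 0
x[1] = 3
x[2] = -3
x[3] = -1

x = [0, 3, -3, -1]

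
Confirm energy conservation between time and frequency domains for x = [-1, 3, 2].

Time domain:
Σ|x[n]|² = |-1|² + |3|² + |2|² = 14.0000

Frequency domain:
(1/3)Σ|X[k]|² = (1/3)(|4|² + |-3.5000-0.8660i|² + |-3.5000+0.8660i|²) = (1/3)·42.0000 = 14.0000

Both sides agree, confirming Parseval's theorem.

Σ|x[n]|² = (1/N)Σ|X[k]|² = 14.0000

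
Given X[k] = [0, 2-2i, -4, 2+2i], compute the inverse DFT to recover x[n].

x[n] = (1/4) Σ(k=0 to 3) X[k] · e^(2πikn/4)

Computing each x[n]:
x[0] = 0
x[1] = 2
x[2] = -2
x[3] = 0

x = [0, 2, -2, 0]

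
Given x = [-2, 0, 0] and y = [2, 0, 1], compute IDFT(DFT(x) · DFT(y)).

(x ⊛ y)[n] = Σ(m=0 to 2) x[m] · y[(n-m) mod 3]

Computing each output sample:
(x ⊛ y)[0] = -4
(x ⊛ y)[1] = 0
(x ⊛ y)[2] = -2

x ⊛ y = [-4, 0, -2]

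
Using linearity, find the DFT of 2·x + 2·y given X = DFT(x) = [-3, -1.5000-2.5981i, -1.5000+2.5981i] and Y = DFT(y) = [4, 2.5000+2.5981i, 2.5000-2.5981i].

By linearity: DFT(2x + 2y) = 2·DFT(x) + 2·DFT(y)
= 2·[-3, -1.5000-2.5981i, -1.5000+2.5981i] + 2·[4, 2.5000+2.5981i, 2.5000-2.5981i]

Computing element-wise:
Z[0] = 2·(-3) + 2·(4) = 2
Z[1] = 2·(-1.5000-2.5981i) + 2·(2.5000+2.5981i) = 2
Z[2] = 2·(-1.5000+2.5981i) + 2·(2.5000-2.5981i) = 2

DFT(2x + 2y) = 2·X + 2·Y = [2, 2, 2]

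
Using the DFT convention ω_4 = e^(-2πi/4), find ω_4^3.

ω_4^3 = e^(-2πi·3/4)
= cos(-2π·3/4) + i·sin(-2π·3/4)
= cos(-6π/4) + i·sin(-6π/4)

ω_4^3 = cos(-6π/4) + i·sin(-6π/4) = 1i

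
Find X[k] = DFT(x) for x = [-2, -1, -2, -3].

X[k] = Σ(n=0 to 3) x[n] · ω_4^(nk)
where ω_4 = e^(-2πi/4)

Computing each X[k]:
X[0] = -8
X[1] = -2i
X[2] = 0
X[3] = 2i

X = [-8, -2i, 0, 2i]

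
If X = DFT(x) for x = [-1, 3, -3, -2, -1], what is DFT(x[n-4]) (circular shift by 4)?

Time shift by 4: X_shifted[k] = ω_5^(4k) · X[k]
Shifted x = [3, -3, -2, -1, -1]

DFT(x[n-4]) = [-4, 4.1910+2.4899i, 5.3090+0.2245i, 5.3090-0.2245i, 4.1910-2.4899i]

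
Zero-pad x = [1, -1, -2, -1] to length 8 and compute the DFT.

Original 4-point DFT: [-3, 3, 1, 3]
Zero-padded 8-point DFT provides frequency interpolation.

DFT_8([x, 0, ...]) = [-3, 1.0000+3.4142i, 3, 1.0000-0.5858i, 1, 1.0000+0.5858i, 3, 1.0000-3.4142i]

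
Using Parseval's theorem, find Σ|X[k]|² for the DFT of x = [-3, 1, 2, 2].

Parseval: Σ|x[n]|² = (1/N)Σ|X[k]|², so Σ|X[k]|² = N·Σ|x[n]|² = 4·18.0000

Σ|X[k]|² = N·Σ|x[n]|² = 4·18.0000 = 72.0000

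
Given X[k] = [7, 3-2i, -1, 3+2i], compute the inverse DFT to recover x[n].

x[n] = (1/4) Σ(k=0 to 3) X[k] · e^(2πikn/4)

Computing each x[n]:
x[0] = 3
x[1] = 3
x[2] = 0
x[3] = 1

x = [3, 3, 0, 1]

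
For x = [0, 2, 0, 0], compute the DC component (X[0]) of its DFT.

X[0] = Σ(n=0 to 3) x[n] · ω_4^0 = Σ x[n]
= (0) + (2) + (0) + (0)

X[0] = 2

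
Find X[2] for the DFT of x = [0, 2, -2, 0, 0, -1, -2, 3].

X[2] = Σ(n=0 to 7) x[n] · ω_8^(2n) where ω_8 = e^(-2πi/8)
= (0)·ω_8^0 + (2)·ω_8^2 + (-2)·ω_8^4 + (0)·ω_8^6 + (0)·ω_8^8 + (-1)·ω_8^10 + (-2)·ω_8^12 + (3)·ω_8^14

X[2] = 4+2i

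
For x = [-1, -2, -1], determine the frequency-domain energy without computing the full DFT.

Parseval: Σ|x[n]|² = (1/N)Σ|X[k]|², so Σ|X[k]|² = N·Σ|x[n]|² = 3·6.0000

Σ|X[k]|² = N·Σ|x[n]|² = 3·6.0000 = 18.0000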